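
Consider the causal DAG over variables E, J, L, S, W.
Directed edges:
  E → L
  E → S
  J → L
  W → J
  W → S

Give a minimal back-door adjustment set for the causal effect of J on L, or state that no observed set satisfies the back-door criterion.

desc(J)\{J}={L}; candidates ⊆ {E,S,W}.
∅: J⊥L given ∅ in G with J→· removed — back-door holds.

J→L: minimal back-door set ∅.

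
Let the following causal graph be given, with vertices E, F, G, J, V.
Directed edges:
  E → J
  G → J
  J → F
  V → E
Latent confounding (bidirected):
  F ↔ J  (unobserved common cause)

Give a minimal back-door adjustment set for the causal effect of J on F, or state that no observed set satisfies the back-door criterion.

desc(J)\{J}={F}; candidates ⊆ {E,G,V}.
J↔F: latent back-door arc(s) into J.
size 0: {}; under {} J still reaches {E,F,G,V} ∋ F.
size 1: {E}, {G}, {V}; under {E} J still reaches {F,G} ∋ F.
size 2: {E,G}, {E,V}, {G,V}; under {E,G} J still reaches {F} ∋ F.
J↔F cannot be blocked by any observed set — no back-door set.

J→F: no observed back-door set.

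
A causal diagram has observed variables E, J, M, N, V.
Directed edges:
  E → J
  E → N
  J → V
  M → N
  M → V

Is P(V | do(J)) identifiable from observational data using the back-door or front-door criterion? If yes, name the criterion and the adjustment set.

P(V|do(J)): backdoor, adjust for ∅.

desc(J)\{J}={V}; candidates ⊆ {E,M,N}.
∅: J⊥V given ∅ in G with J→· removed — back-door holds.
P(V|do(J)) = P(V|J) — no adjustment needed.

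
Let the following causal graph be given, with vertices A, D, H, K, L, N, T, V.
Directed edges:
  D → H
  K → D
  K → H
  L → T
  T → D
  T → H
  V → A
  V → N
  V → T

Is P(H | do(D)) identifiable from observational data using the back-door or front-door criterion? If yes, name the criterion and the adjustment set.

desc(D)\{D}={H}; candidates ⊆ {A,K,L,N,T,V}.
size 0: {}; under {} D still reaches {A,H,K,L,N,T,V} ∋ H.
size 1: {A}, {K}, {L} …(+3); under {A} D still reaches {H,K,L,N,T,V} ∋ H.
{K,T}: D⊥H given {K,T} in G with D→· removed — back-door holds.
P(H|do(D)) = Σ_{K,T} P(H|D,K,T)·P(K,T).

P(H|do(D)): backdoor, adjust for {K, T}.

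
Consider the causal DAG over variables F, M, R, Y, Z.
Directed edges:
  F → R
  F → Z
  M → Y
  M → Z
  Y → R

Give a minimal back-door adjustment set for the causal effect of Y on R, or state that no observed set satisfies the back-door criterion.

desc(Y)\{Y}={R}; candidates ⊆ {F,M,Z}.
∅: Y⊥R given ∅ in G with Y→· removed — back-door holds.

Y→R: minimal back-door set ∅.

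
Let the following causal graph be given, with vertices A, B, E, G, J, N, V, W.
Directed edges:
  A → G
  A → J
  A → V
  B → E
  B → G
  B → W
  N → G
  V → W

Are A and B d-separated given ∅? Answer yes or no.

Yes — A ⊥ B | ∅.

Bayes-Ball from A | ∅ reaches {G,J,V,W}.
B ∉ reach(A|∅) ⇒ A ⊥ B | ∅.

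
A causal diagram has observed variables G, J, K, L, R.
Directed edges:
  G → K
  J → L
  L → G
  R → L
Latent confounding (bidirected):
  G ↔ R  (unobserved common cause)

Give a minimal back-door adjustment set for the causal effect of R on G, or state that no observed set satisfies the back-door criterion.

desc(R)\{R}={G,K,L}; candidates ⊆ {J}.
R↔G: latent back-door arc(s) into R.
size 0: {}; under {} R still reaches {G,K} ∋ G.
size 1: {J}; under {J} R still reaches {G,K} ∋ G.
R↔G cannot be blocked by any observed set — no back-door set.

R→G: no observed back-door set.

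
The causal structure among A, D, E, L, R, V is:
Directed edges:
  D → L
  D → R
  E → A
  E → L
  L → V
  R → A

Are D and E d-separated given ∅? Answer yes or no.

Bayes-Ball from D | ∅ reaches {A,L,R,V}.
E ∉ reach(D|∅) ⇒ D ⊥ E | ∅.

Yes — D ⊥ E | ∅.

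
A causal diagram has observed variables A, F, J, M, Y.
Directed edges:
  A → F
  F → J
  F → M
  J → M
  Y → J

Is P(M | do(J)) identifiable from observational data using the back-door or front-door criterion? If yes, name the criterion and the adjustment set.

desc(J)\{J}={M}; candidates ⊆ {A,F,Y}.
size 0: {}; under {} J still reaches {A,F,M,Y} ∋ M.
{F}: J⊥M given {F} in G with J→· removed — back-door holds.
P(M|do(J)) = Σ_{F} P(M|J,F)·P(F).

P(M|do(J)): backdoor, adjust for {F}.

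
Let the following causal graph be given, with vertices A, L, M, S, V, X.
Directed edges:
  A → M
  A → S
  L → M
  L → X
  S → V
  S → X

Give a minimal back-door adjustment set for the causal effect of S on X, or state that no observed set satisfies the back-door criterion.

S→X: minimal back-door set ∅.

desc(S)\{S}={V,X}; candidates ⊆ {A,L,M}.
∅: S⊥X given ∅ in G with S→· removed — back-door holds.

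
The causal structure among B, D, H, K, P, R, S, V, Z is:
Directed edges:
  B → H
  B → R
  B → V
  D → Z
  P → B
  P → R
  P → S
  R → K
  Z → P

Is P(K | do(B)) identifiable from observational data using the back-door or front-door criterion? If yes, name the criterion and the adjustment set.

P(K|do(B)): backdoor, adjust for {P}.

desc(B)\{B}={H,K,R,V}; candidates ⊆ {D,P,S,Z}.
size 0: {}; under {} B still reaches {D,K,P,R,S,Z} ∋ K.
{P}: B⊥K given {P} in G with B→· removed — back-door holds.
P(K|do(B)) = Σ_{P} P(K|B,P)·P(P).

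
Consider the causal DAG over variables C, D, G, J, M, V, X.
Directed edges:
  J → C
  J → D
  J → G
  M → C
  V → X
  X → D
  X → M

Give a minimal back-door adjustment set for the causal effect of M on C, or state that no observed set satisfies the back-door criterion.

M→C: minimal back-door set ∅.

desc(M)\{M}={C}; candidates ⊆ {D,G,J,V,X}.
∅: M⊥C given ∅ in G with M→· removed — back-door holds.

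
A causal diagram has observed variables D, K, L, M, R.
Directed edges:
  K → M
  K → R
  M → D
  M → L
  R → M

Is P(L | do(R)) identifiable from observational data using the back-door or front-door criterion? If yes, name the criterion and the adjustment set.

desc(R)\{R}={D,L,M}; candidates ⊆ {K}.
size 0: {}; under {} R still reaches {D,K,L,M} ∋ L.
{K}: R⊥L given {K} in G with R→· removed — back-door holds.
P(L|do(R)) = Σ_{K} P(L|R,K)·P(K).

P(L|do(R)): backdoor, adjust for {K}.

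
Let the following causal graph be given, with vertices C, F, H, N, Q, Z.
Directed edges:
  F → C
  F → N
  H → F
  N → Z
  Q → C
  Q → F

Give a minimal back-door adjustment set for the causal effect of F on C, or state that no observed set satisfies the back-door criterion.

F→C: minimal back-door set {Q}.

desc(F)\{F}={C,N,Z}; candidates ⊆ {H,Q}.
size 0: {}; under {} F still reaches {C,H,Q} ∋ C.
{Q}: F⊥C given {Q} in G with F→· removed — back-door holds.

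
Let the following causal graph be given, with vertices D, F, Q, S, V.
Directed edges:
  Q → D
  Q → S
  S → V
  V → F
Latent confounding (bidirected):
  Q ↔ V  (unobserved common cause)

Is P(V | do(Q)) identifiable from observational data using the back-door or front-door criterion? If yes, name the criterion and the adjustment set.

desc(Q)\{Q}={D,F,S,V}; candidates ⊆ {—}.
Q↔V: latent back-door arc(s) into Q.
size 0: {}; under {} Q still reaches {F,V} ∋ V.
Q↔V cannot be blocked by any observed set — no back-door set.
{S}: (i) intercepts every directed Q→V path; (ii) no back-door Q→{S}; (iii) {Q} blocks every back-door {S}→V. Front-door holds.
P(V|do(Q)) = Σ_{S} P(S|Q) Σ_{Q'} P(V|S,Q')P(Q').

P(V|do(Q)): frontdoor, adjust for {S}.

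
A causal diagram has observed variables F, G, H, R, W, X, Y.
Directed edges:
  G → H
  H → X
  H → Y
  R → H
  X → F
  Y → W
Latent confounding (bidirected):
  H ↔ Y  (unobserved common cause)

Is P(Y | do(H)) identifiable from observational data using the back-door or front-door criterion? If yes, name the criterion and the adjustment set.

desc(H)\{H}={F,W,X,Y}; candidates ⊆ {G,R}.
H↔Y: latent back-door arc(s) into H.
size 0: {}; under {} H still reaches {G,R,W,Y} ∋ Y.
size 1: {G}, {R}; under {G} H still reaches {R,W,Y} ∋ Y.
size 2: {G,R}; under {G,R} H still reaches {W,Y} ∋ Y.
H↔Y cannot be blocked by any observed set — no back-door set.
No mediator lies on a directed H→…→Y path.
Neither criterion identifies P(Y|do(H)) in this graph.

P(Y|do(H)): not identifiable (no BD/FD set).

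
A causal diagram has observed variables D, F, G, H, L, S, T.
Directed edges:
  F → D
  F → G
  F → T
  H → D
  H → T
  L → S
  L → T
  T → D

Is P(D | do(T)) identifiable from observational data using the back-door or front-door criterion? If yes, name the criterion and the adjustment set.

P(D|do(T)): backdoor, adjust for {F, H}.

desc(T)\{T}={D}; candidates ⊆ {F,G,H,L,S}.
size 0: {}; under {} T still reaches {D,F,G,H,L,S} ∋ D.
size 1: {F}, {G}, {H} …(+2); under {F} T still reaches {D,H,L,S} ∋ D.
{F,H}: T⊥D given {F,H} in G with T→· removed — back-door holds.
P(D|do(T)) = Σ_{F,H} P(D|T,F,H)·P(F,H).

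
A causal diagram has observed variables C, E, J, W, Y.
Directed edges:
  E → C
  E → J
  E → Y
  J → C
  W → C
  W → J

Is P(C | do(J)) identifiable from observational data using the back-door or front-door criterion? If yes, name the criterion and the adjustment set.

desc(J)\{J}={C}; candidates ⊆ {E,W,Y}.
size 0: {}; under {} J still reaches {C,E,W,Y} ∋ C.
size 1: {E}, {W}, {Y}; under {E} J still reaches {C,W} ∋ C.
{E,W}: J⊥C given {E,W} in G with J→· removed — back-door holds.
P(C|do(J)) = Σ_{E,W} P(C|J,E,W)·P(E,W).

P(C|do(J)): backdoor, adjust for {E, W}.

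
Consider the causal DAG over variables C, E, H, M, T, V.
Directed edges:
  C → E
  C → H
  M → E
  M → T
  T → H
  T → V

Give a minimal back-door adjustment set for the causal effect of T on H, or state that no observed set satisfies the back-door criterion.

desc(T)\{T}={H,V}; candidates ⊆ {C,E,M}.
∅: T⊥H given ∅ in G with T→· removed — back-door holds.

T→H: minimal back-door set ∅.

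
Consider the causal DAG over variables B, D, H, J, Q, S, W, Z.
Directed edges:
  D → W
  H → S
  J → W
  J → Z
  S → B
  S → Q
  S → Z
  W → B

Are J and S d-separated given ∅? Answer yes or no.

Bayes-Ball from J | ∅ reaches {B,W,Z}.
S ∉ reach(J|∅) ⇒ J ⊥ S | ∅.

Yes — J ⊥ S | ∅.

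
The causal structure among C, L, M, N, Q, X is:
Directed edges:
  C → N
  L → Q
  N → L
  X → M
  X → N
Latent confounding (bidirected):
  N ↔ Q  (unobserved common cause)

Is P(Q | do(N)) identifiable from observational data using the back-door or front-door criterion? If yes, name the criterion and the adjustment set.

P(Q|do(N)): frontdoor, adjust for {L}.

desc(N)\{N}={L,Q}; candidates ⊆ {C,M,X}.
N↔Q: latent back-door arc(s) into N.
size 0: {}; under {} N still reaches {C,M,Q,X} ∋ Q.
size 1: {C}, {M}, {X}; under {C} N still reaches {M,Q,X} ∋ Q.
size 2: {C,M}, {C,X}, {M,X}; under {C,M} N still reaches {Q,X} ∋ Q.
N↔Q cannot be blocked by any observed set — no back-door set.
{L}: (i) intercepts every directed N→Q path; (ii) no back-door N→{L}; (iii) {N} blocks every back-door {L}→Q. Front-door holds.
P(Q|do(N)) = Σ_{L} P(L|N) Σ_{N'} P(Q|L,N')P(N').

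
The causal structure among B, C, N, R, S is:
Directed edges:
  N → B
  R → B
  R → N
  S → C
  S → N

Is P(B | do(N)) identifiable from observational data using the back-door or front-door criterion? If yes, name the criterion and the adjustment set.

desc(N)\{N}={B}; candidates ⊆ {C,R,S}.
size 0: {}; under {} N still reaches {B,C,R,S} ∋ B.
{R}: N⊥B given {R} in G with N→· removed — back-door holds.
P(B|do(N)) = Σ_{R} P(B|N,R)·P(R).

P(B|do(N)): backdoor, adjust for {R}.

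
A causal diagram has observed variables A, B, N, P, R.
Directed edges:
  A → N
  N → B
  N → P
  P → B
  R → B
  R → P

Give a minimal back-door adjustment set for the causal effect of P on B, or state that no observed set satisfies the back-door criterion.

desc(P)\{P}={B}; candidates ⊆ {A,N,R}.
size 0: {}; under {} P still reaches {A,B,N,R} ∋ B.
size 1: {A}, {N}, {R}; under {A} P still reaches {B,N,R} ∋ B.
{N,R}: P⊥B given {N,R} in G with P→· removed — back-door holds.

P→B: minimal back-door set {N, R}.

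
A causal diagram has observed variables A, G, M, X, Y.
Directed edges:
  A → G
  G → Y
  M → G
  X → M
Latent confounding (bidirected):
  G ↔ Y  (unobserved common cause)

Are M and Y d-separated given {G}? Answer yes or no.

No — M and Y are d-connected given {G}.

Bayes-Ball from M | {G} reaches {A,X,Y}.
Y ∈ reach(M|{G}) ⇒ M ⊥̸ Y | {G}.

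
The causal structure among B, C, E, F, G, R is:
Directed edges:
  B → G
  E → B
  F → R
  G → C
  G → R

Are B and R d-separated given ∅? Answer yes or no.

No — B and R are d-connected given ∅.

Bayes-Ball from B | ∅ reaches {C,E,G,R}.
R ∈ reach(B|∅) ⇒ B ⊥̸ R | ∅.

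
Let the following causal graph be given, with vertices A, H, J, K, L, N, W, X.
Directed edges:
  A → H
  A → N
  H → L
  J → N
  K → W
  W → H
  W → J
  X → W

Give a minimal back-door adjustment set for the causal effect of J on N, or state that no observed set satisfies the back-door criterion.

desc(J)\{J}={N}; candidates ⊆ {A,H,K,L,W,X}.
∅: J⊥N given ∅ in G with J→· removed — back-door holds.

J→N: minimal back-door set ∅.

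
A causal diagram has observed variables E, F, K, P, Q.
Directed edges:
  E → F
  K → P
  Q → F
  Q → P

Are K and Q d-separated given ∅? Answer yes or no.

Bayes-Ball from K | ∅ reaches {P}.
Q ∉ reach(K|∅) ⇒ K ⊥ Q | ∅.

Yes — K ⊥ Q | ∅.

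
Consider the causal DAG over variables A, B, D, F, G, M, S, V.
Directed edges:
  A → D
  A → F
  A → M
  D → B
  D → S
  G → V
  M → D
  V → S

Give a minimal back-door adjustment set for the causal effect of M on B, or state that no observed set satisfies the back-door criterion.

desc(M)\{M}={B,D,S}; candidates ⊆ {A,F,G,V}.
size 0: {}; under {} M still reaches {A,B,D,F,S} ∋ B.
{A}: M⊥B given {A} in G with M→· removed — back-door holds.

M→B: minimal back-door set {A}.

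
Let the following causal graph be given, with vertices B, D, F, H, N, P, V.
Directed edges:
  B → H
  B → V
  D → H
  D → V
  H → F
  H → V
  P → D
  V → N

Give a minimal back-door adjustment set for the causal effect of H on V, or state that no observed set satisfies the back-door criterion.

H→V: minimal back-door set {B, D}.

desc(H)\{H}={F,N,V}; candidates ⊆ {B,D,P}.
size 0: {}; under {} H still reaches {B,D,N,P,V} ∋ V.
size 1: {B}, {D}, {P}; under {B} H still reaches {D,N,P,V} ∋ V.
{B,D}: H⊥V given {B,D} in G with H→· removed — back-door holds.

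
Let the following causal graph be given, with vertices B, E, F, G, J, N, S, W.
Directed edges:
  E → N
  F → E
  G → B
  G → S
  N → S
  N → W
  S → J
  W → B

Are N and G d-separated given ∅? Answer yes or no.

Bayes-Ball from N | ∅ reaches {B,E,F,J,S,W}.
G ∉ reach(N|∅) ⇒ N ⊥ G | ∅.

Yes — N ⊥ G | ∅.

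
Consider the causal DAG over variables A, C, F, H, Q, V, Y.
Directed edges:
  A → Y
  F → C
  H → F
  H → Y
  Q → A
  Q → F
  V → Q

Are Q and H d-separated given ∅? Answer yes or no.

Bayes-Ball from Q | ∅ reaches {A,C,F,V,Y}.
H ∉ reach(Q|∅) ⇒ Q ⊥ H | ∅.

Yes — Q ⊥ H | ∅.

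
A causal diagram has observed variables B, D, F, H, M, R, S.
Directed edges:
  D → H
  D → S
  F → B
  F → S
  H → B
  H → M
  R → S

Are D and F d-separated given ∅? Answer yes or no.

Bayes-Ball from D | ∅ reaches {B,H,M,S}.
F ∉ reach(D|∅) ⇒ D ⊥ F | ∅.

Yes — D ⊥ F | ∅.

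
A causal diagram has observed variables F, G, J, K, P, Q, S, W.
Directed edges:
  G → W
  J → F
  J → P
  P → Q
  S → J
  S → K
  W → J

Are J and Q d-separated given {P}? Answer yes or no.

Bayes-Ball from J | {P} reaches {F,G,K,S,W}.
Q ∉ reach(J|{P}) ⇒ J ⊥ Q | {P}.

Yes — J ⊥ Q | {P}.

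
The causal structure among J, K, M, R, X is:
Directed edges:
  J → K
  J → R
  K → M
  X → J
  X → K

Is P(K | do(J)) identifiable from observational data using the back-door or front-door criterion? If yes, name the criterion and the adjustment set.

P(K|do(J)): backdoor, adjust for {X}.

desc(J)\{J}={K,M,R}; candidates ⊆ {X}.
size 0: {}; under {} J still reaches {K,M,X} ∋ K.
{X}: J⊥K given {X} in G with J→· removed — back-door holds.
P(K|do(J)) = Σ_{X} P(K|J,X)·P(X).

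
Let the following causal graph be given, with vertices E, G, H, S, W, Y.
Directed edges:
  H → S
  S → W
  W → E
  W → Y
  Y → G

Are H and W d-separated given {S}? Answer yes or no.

Bayes-Ball from H | {S} reaches ∅.
W ∉ reach(H|{S}) ⇒ H ⊥ W | {S}.

Yes — H ⊥ W | {S}.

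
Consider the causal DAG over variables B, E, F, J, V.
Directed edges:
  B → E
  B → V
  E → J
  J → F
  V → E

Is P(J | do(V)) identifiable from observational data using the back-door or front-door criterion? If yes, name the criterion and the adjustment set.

P(J|do(V)): backdoor, adjust for {B}.

desc(V)\{V}={E,F,J}; candidates ⊆ {B}.
size 0: {}; under {} V still reaches {B,E,F,J} ∋ J.
{B}: V⊥J given {B} in G with V→· removed — back-door holds.
P(J|do(V)) = Σ_{B} P(J|V,B)·P(B).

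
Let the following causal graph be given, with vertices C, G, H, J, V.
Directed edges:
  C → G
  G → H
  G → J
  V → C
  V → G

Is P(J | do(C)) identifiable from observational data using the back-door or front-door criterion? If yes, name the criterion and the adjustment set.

desc(C)\{C}={G,H,J}; candidates ⊆ {V}.
size 0: {}; under {} C still reaches {G,H,J,V} ∋ J.
{V}: C⊥J given {V} in G with C→· removed — back-door holds.
P(J|do(C)) = Σ_{V} P(J|C,V)·P(V).

P(J|do(C)): backdoor, adjust for {V}.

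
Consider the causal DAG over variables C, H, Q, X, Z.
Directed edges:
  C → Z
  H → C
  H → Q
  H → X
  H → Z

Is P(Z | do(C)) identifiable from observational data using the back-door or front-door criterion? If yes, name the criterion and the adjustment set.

desc(C)\{C}={Z}; candidates ⊆ {H,Q,X}.
size 0: {}; under {} C still reaches {H,Q,X,Z} ∋ Z.
{H}: C⊥Z given {H} in G with C→· removed — back-door holds.
P(Z|do(C)) = Σ_{H} P(Z|C,H)·P(H).

P(Z|do(C)): backdoor, adjust for {H}.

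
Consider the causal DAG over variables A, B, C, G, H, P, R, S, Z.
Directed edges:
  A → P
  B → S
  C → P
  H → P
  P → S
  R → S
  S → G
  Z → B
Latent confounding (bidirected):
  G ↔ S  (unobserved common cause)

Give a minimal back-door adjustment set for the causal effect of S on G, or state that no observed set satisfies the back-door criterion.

S→G: no observed back-door set.

desc(S)\{S}={G}; candidates ⊆ {A,B,C,H,P,R,Z}.
S↔G: latent back-door arc(s) into S.
size 0: {}; under {} S still reaches {A,B,C,G,H,P,R,Z} ∋ G.
size 1: {A}, {B}, {C} …(+4); under {A} S still reaches {B,C,G,H,P,R,Z} ∋ G.
size 2: {A,B}, {A,C}, {A,H} …(+18); under {A,B} S still reaches {C,G,H,P,R} ∋ G.
S↔G cannot be blocked by any observed set — no back-door set.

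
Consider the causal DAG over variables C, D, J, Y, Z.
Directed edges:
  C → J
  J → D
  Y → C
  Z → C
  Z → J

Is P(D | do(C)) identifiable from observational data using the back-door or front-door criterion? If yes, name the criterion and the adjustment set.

desc(C)\{C}={D,J}; candidates ⊆ {Y,Z}.
size 0: {}; under {} C still reaches {D,J,Y,Z} ∋ D.
{Z}: C⊥D given {Z} in G with C→· removed — back-door holds.
P(D|do(C)) = Σ_{Z} P(D|C,Z)·P(Z).

P(D|do(C)): backdoor, adjust for {Z}.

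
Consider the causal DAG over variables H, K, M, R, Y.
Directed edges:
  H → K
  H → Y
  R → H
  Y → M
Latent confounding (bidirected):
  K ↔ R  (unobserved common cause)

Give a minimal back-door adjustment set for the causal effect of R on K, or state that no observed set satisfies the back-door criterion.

R→K: no observed back-door set.

desc(R)\{R}={H,K,M,Y}; candidates ⊆ {—}.
R↔K: latent back-door arc(s) into R.
size 0: {}; under {} R still reaches {K} ∋ K.
R↔K cannot be blocked by any observed set — no back-door set.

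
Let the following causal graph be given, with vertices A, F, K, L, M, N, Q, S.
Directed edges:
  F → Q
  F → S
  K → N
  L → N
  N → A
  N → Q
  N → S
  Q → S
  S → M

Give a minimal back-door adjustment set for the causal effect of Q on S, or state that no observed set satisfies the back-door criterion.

Q→S: minimal back-door set {F, N}.

desc(Q)\{Q}={M,S}; candidates ⊆ {A,F,K,L,N}.
size 0: {}; under {} Q still reaches {A,F,K,L,M,N,S} ∋ S.
size 1: {A}, {F}, {K} …(+2); under {A} Q still reaches {F,K,L,M,N,S} ∋ S.
{F,N}: Q⊥S given {F,N} in G with Q→· removed — back-door holds.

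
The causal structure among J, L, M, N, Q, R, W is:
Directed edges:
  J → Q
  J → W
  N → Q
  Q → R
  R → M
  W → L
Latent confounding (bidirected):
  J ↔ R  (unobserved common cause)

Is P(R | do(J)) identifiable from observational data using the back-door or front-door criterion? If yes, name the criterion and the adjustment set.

desc(J)\{J}={L,M,Q,R,W}; candidates ⊆ {N}.
J↔R: latent back-door arc(s) into J.
size 0: {}; under {} J still reaches {M,R} ∋ R.
size 1: {N}; under {N} J still reaches {M,R} ∋ R.
J↔R cannot be blocked by any observed set — no back-door set.
{Q}: (i) intercepts every directed J→R path; (ii) no back-door J→{Q}; (iii) {J} blocks every back-door {Q}→R. Front-door holds.
P(R|do(J)) = Σ_{Q} P(Q|J) Σ_{J'} P(R|Q,J')P(J').

P(R|do(J)): frontdoor, adjust for {Q}.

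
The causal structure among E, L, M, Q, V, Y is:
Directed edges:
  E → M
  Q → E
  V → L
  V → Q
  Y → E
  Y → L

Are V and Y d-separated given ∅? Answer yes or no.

Yes — V ⊥ Y | ∅.

Bayes-Ball from V | ∅ reaches {E,L,M,Q}.
Y ∉ reach(V|∅) ⇒ V ⊥ Y | ∅.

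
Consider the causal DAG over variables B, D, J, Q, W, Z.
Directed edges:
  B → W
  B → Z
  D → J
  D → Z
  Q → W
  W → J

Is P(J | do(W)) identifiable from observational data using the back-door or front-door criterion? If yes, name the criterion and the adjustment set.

desc(W)\{W}={J}; candidates ⊆ {B,D,Q,Z}.
∅: W⊥J given ∅ in G with W→· removed — back-door holds.
P(J|do(W)) = P(J|W) — no adjustment needed.

P(J|do(W)): backdoor, adjust for ∅.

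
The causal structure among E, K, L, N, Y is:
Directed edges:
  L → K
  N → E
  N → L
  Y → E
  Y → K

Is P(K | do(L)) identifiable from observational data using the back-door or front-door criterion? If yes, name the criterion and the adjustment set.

desc(L)\{L}={K}; candidates ⊆ {E,N,Y}.
∅: L⊥K given ∅ in G with L→· removed — back-door holds.
P(K|do(L)) = P(K|L) — no adjustment needed.

P(K|do(L)): backdoor, adjust for ∅.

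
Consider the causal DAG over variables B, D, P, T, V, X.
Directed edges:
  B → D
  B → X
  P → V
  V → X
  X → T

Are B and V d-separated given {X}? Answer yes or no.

No — B and V are d-connected given {X}.

Bayes-Ball from B | {X} reaches {D,P,V}.
V ∈ reach(B|{X}) ⇒ B ⊥̸ V | {X}.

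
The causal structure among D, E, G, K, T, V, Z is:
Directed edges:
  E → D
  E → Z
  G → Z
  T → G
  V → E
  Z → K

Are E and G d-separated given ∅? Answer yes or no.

Yes — E ⊥ G | ∅.

Bayes-Ball from E | ∅ reaches {D,K,V,Z}.
G ∉ reach(E|∅) ⇒ E ⊥ G | ∅.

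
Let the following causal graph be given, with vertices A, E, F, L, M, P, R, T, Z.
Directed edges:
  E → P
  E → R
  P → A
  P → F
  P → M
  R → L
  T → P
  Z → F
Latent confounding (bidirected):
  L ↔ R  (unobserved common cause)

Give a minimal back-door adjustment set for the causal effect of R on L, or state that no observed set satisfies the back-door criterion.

desc(R)\{R}={L}; candidates ⊆ {A,E,F,M,P,T,Z}.
R↔L: latent back-door arc(s) into R.
size 0: {}; under {} R still reaches {A,E,F,L,M,P} ∋ L.
size 1: {A}, {E}, {F} …(+4); under {A} R still reaches {E,F,L,M,P,T} ∋ L.
size 2: {A,E}, {A,F}, {A,M} …(+18); under {A,E} R still reaches {L} ∋ L.
R↔L cannot be blocked by any observed set — no back-door set.

R→L: no observed back-door set.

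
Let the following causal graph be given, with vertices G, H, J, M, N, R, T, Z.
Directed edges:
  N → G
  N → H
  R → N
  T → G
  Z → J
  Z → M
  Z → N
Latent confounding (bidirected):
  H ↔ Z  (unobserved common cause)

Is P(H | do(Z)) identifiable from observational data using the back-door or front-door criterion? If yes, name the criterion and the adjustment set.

P(H|do(Z)): frontdoor, adjust for {N}.

desc(Z)\{Z}={G,H,J,M,N}; candidates ⊆ {R,T}.
Z↔H: latent back-door arc(s) into Z.
size 0: {}; under {} Z still reaches {H} ∋ H.
size 1: {R}, {T}; under {R} Z still reaches {H} ∋ H.
size 2: {R,T}; under {R,T} Z still reaches {H} ∋ H.
Z↔H cannot be blocked by any observed set — no back-door set.
{N}: (i) intercepts every directed Z→H path; (ii) no back-door Z→{N}; (iii) {Z} blocks every back-door {N}→H. Front-door holds.
P(H|do(Z)) = Σ_{N} P(N|Z) Σ_{Z'} P(H|N,Z')P(Z').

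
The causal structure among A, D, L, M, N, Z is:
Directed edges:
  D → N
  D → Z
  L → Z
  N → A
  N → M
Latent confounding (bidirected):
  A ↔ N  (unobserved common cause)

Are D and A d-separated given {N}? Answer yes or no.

No — D and A are d-connected given {N}.

Bayes-Ball from D | {N} reaches {A,Z}.
A ∈ reach(D|{N}) ⇒ D ⊥̸ A | {N}.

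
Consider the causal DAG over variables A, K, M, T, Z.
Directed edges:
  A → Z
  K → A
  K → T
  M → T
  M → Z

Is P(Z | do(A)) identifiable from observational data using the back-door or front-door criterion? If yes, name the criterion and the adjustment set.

P(Z|do(A)): backdoor, adjust for ∅.

desc(A)\{A}={Z}; candidates ⊆ {K,M,T}.
∅: A⊥Z given ∅ in G with A→· removed — back-door holds.
P(Z|do(A)) = P(Z|A) — no adjustment needed.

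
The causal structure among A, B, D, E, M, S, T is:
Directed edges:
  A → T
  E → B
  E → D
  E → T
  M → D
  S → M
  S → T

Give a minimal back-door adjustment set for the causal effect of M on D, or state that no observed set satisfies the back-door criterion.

M→D: minimal back-door set ∅.

desc(M)\{M}={D}; candidates ⊆ {A,B,E,S,T}.
∅: M⊥D given ∅ in G with M→· removed — back-door holds.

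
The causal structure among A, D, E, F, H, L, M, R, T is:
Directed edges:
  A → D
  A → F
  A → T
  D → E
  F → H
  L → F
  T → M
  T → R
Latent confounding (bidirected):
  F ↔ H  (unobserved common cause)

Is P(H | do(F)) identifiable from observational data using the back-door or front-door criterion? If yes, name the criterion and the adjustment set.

P(H|do(F)): not identifiable (no BD/FD set).

desc(F)\{F}={H}; candidates ⊆ {A,D,E,L,M,R,T}.
F↔H: latent back-door arc(s) into F.
size 0: {}; under {} F still reaches {A,D,E,H,L,M,R,T} ∋ H.
size 1: {A}, {D}, {E} …(+4); under {A} F still reaches {H,L} ∋ H.
size 2: {A,D}, {A,E}, {A,L} …(+18); under {A,D} F still reaches {H,L} ∋ H.
F↔H cannot be blocked by any observed set — no back-door set.
No mediator lies on a directed F→…→H path.
Neither criterion identifies P(H|do(F)) in this graph.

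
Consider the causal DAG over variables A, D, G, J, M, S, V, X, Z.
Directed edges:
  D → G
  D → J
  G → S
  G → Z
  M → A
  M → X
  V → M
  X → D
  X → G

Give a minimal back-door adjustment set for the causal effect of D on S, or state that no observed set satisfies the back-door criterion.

desc(D)\{D}={G,J,S,Z}; candidates ⊆ {A,M,V,X}.
size 0: {}; under {} D still reaches {A,G,M,S,V,X,Z} ∋ S.
{X}: D⊥S given {X} in G with D→· removed — back-door holds.

D→S: minimal back-door set {X}.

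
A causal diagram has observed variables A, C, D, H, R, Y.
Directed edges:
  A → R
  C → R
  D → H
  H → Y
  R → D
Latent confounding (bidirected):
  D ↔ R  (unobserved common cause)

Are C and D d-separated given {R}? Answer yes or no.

Bayes-Ball from C | {R} reaches {A,D,H,Y}.
D ∈ reach(C|{R}) ⇒ C ⊥̸ D | {R}.

No — C and D are d-connected given {R}.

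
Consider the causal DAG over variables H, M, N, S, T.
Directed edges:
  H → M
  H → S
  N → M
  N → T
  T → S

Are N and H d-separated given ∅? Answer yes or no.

Bayes-Ball from N | ∅ reaches {M,S,T}.
H ∉ reach(N|∅) ⇒ N ⊥ H | ∅.

Yes — N ⊥ H | ∅.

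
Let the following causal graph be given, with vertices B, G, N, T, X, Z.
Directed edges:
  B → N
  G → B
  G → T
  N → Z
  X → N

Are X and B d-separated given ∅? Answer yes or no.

Bayes-Ball from X | ∅ reaches {N,Z}.
B ∉ reach(X|∅) ⇒ X ⊥ B | ∅.

Yes — X ⊥ B | ∅.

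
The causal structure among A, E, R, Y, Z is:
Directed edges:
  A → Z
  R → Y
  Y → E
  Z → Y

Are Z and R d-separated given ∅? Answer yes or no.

Bayes-Ball from Z | ∅ reaches {A,E,Y}.
R ∉ reach(Z|∅) ⇒ Z ⊥ R | ∅.

Yes — Z ⊥ R | ∅.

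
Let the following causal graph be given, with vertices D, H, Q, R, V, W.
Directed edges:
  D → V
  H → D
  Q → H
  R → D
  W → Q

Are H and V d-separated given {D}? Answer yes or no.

Bayes-Ball from H | {D} reaches {Q,R,W}.
V ∉ reach(H|{D}) ⇒ H ⊥ V | {D}.

Yes — H ⊥ V | {D}.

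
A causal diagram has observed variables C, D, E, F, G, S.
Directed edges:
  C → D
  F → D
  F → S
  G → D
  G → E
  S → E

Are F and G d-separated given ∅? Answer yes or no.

Yes — F ⊥ G | ∅.

Bayes-Ball from F | ∅ reaches {D,E,S}.
G ∉ reach(F|∅) ⇒ F ⊥ G | ∅.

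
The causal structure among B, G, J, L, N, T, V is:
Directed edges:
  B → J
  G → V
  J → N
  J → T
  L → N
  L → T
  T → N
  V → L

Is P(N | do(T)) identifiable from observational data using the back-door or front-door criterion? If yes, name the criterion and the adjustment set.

desc(T)\{T}={N}; candidates ⊆ {B,G,J,L,V}.
size 0: {}; under {} T still reaches {B,G,J,L,N,V} ∋ N.
size 1: {B}, {G}, {J} …(+2); under {B} T still reaches {G,J,L,N,V} ∋ N.
{J,L}: T⊥N given {J,L} in G with T→· removed — back-door holds.
P(N|do(T)) = Σ_{J,L} P(N|T,J,L)·P(J,L).

P(N|do(T)): backdoor, adjust for {J, L}.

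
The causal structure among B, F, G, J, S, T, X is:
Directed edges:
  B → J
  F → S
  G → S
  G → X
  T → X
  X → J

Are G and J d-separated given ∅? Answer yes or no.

No — G and J are d-connected given ∅.

Bayes-Ball from G | ∅ reaches {J,S,X}.
J ∈ reach(G|∅) ⇒ G ⊥̸ J | ∅.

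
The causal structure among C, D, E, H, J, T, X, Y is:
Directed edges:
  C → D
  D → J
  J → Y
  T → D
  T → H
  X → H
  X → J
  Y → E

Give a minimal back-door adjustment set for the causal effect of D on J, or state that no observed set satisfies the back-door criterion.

D→J: minimal back-door set ∅.

desc(D)\{D}={E,J,Y}; candidates ⊆ {C,H,T,X}.
∅: D⊥J given ∅ in G with D→· removed — back-door holds.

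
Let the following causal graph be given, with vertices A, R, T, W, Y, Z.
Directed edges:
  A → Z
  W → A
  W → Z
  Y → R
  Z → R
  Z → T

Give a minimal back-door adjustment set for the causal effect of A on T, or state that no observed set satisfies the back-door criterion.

A→T: minimal back-door set {W}.

desc(A)\{A}={R,T,Z}; candidates ⊆ {W,Y}.
size 0: {}; under {} A still reaches {R,T,W,Z} ∋ T.
{W}: A⊥T given {W} in G with A→· removed — back-door holds.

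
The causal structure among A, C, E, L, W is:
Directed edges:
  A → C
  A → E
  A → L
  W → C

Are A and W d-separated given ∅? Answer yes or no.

Yes — A ⊥ W | ∅.

Bayes-Ball from A | ∅ reaches {C,E,L}.
W ∉ reach(A|∅) ⇒ A ⊥ W | ∅.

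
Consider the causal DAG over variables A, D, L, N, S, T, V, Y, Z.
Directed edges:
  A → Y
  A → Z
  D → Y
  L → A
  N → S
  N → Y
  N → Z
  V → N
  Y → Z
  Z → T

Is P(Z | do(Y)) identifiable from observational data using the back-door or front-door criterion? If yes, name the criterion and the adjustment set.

P(Z|do(Y)): backdoor, adjust for {A, N}.

desc(Y)\{Y}={T,Z}; candidates ⊆ {A,D,L,N,S,V}.
size 0: {}; under {} Y still reaches {A,D,L,N,S,T,V,Z} ∋ Z.
size 1: {A}, {D}, {L} …(+3); under {A} Y still reaches {D,N,S,T,V,Z} ∋ Z.
{A,N}: Y⊥Z given {A,N} in G with Y→· removed — back-door holds.
P(Z|do(Y)) = Σ_{A,N} P(Z|Y,A,N)·P(A,N).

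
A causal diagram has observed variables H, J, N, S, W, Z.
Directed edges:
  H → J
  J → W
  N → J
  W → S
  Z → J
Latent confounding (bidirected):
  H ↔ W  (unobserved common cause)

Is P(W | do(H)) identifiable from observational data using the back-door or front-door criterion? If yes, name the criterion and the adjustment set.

P(W|do(H)): frontdoor, adjust for {J}.

desc(H)\{H}={J,S,W}; candidates ⊆ {N,Z}.
H↔W: latent back-door arc(s) into H.
size 0: {}; under {} H still reaches {S,W} ∋ W.
size 1: {N}, {Z}; under {N} H still reaches {S,W} ∋ W.
size 2: {N,Z}; under {N,Z} H still reaches {S,W} ∋ W.
H↔W cannot be blocked by any observed set — no back-door set.
{J}: (i) intercepts every directed H→W path; (ii) no back-door H→{J}; (iii) {H} blocks every back-door {J}→W. Front-door holds.
P(W|do(H)) = Σ_{J} P(J|H) Σ_{H'} P(W|J,H')P(H').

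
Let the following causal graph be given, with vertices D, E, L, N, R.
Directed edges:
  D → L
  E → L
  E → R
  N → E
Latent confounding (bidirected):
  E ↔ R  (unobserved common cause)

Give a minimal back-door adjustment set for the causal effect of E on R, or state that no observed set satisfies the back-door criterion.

E→R: no observed back-door set.

desc(E)\{E}={L,R}; candidates ⊆ {D,N}.
E↔R: latent back-door arc(s) into E.
size 0: {}; under {} E still reaches {N,R} ∋ R.
size 1: {D}, {N}; under {D} E still reaches {N,R} ∋ R.
size 2: {D,N}; under {D,N} E still reaches {R} ∋ R.
E↔R cannot be blocked by any observed set — no back-door set.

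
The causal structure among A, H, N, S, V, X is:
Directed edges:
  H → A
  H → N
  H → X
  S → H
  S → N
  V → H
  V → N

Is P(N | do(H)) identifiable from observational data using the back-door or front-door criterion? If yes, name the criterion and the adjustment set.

desc(H)\{H}={A,N,X}; candidates ⊆ {S,V}.
size 0: {}; under {} H still reaches {N,S,V} ∋ N.
size 1: {S}, {V}; under {S} H still reaches {N,V} ∋ N.
{S,V}: H⊥N given {S,V} in G with H→· removed — back-door holds.
P(N|do(H)) = Σ_{S,V} P(N|H,S,V)·P(S,V).

P(N|do(H)): backdoor, adjust for {S, V}.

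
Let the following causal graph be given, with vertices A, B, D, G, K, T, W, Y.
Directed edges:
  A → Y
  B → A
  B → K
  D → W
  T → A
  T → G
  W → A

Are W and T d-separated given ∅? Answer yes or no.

Yes — W ⊥ T | ∅.

Bayes-Ball from W | ∅ reaches {A,D,Y}.
T ∉ reach(W|∅) ⇒ W ⊥ T | ∅.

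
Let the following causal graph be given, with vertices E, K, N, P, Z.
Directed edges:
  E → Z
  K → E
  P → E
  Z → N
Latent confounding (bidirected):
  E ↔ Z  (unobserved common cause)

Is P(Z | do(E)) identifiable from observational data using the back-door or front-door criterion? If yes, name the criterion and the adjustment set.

P(Z|do(E)): not identifiable (no BD/FD set).

desc(E)\{E}={N,Z}; candidates ⊆ {K,P}.
E↔Z: latent back-door arc(s) into E.
size 0: {}; under {} E still reaches {K,N,P,Z} ∋ Z.
size 1: {K}, {P}; under {K} E still reaches {N,P,Z} ∋ Z.
size 2: {K,P}; under {K,P} E still reaches {N,Z} ∋ Z.
E↔Z cannot be blocked by any observed set — no back-door set.
No mediator lies on a directed E→…→Z path.
Neither criterion identifies P(Z|do(E)) in this graph.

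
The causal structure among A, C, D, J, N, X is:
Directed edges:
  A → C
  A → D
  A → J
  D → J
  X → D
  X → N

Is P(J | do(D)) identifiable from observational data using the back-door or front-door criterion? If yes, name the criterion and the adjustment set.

desc(D)\{D}={J}; candidates ⊆ {A,C,N,X}.
size 0: {}; under {} D still reaches {A,C,J,N,X} ∋ J.
{A}: D⊥J given {A} in G with D→· removed — back-door holds.
P(J|do(D)) = Σ_{A} P(J|D,A)·P(A).

P(J|do(D)): backdoor, adjust for {A}.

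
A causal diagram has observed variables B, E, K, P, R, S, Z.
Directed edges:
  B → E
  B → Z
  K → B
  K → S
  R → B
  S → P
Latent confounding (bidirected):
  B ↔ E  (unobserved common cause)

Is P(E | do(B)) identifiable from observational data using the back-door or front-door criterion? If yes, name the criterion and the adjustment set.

desc(B)\{B}={E,Z}; candidates ⊆ {K,P,R,S}.
B↔E: latent back-door arc(s) into B.
size 0: {}; under {} B still reaches {E,K,P,R,S} ∋ E.
size 1: {K}, {P}, {R} …(+1); under {K} B still reaches {E,R} ∋ E.
size 2: {K,P}, {K,R}, {K,S} …(+3); under {K,P} B still reaches {E,R} ∋ E.
B↔E cannot be blocked by any observed set — no back-door set.
No mediator lies on a directed B→…→E path.
Neither criterion identifies P(E|do(B)) in this graph.

P(E|do(B)): not identifiable (no BD/FD set).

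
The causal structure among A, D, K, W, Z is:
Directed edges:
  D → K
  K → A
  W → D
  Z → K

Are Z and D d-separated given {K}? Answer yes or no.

No — Z and D are d-connected given {K}.

Bayes-Ball from Z | {K} reaches {D,W}.
D ∈ reach(Z|{K}) ⇒ Z ⊥̸ D | {K}.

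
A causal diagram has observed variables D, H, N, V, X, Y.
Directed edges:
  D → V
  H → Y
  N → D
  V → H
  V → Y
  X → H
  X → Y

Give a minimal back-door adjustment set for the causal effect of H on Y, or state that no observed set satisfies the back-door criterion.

H→Y: minimal back-door set {V, X}.

desc(H)\{H}={Y}; candidates ⊆ {D,N,V,X}.
size 0: {}; under {} H still reaches {D,N,V,X,Y} ∋ Y.
size 1: {D}, {N}, {V} …(+1); under {D} H still reaches {V,X,Y} ∋ Y.
{V,X}: H⊥Y given {V,X} in G with H→· removed — back-door holds.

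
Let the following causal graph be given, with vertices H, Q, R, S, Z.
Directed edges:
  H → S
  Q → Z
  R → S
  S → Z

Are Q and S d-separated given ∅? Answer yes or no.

Bayes-Ball from Q | ∅ reaches {Z}.
S ∉ reach(Q|∅) ⇒ Q ⊥ S | ∅.

Yes — Q ⊥ S | ∅.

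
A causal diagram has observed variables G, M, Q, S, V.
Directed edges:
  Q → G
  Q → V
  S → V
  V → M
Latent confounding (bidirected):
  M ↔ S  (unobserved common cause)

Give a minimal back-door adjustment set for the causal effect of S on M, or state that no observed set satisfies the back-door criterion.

S→M: no observed back-door set.

desc(S)\{S}={M,V}; candidates ⊆ {G,Q}.
S↔M: latent back-door arc(s) into S.
size 0: {}; under {} S still reaches {M} ∋ M.
size 1: {G}, {Q}; under {G} S still reaches {M} ∋ M.
size 2: {G,Q}; under {G,Q} S still reaches {M} ∋ M.
S↔M cannot be blocked by any observed set — no back-door set.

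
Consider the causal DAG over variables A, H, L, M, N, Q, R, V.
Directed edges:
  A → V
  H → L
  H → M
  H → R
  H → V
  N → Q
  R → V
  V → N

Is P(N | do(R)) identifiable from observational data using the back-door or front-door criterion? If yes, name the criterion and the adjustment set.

desc(R)\{R}={N,Q,V}; candidates ⊆ {A,H,L,M}.
size 0: {}; under {} R still reaches {H,L,M,N,Q,V} ∋ N.
{H}: R⊥N given {H} in G with R→· removed — back-door holds.
P(N|do(R)) = Σ_{H} P(N|R,H)·P(H).

P(N|do(R)): backdoor, adjust for {H}.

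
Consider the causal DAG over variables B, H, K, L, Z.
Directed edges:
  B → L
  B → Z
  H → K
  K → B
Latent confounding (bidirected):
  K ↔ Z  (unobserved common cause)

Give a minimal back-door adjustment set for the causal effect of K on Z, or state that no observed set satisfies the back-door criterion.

desc(K)\{K}={B,L,Z}; candidates ⊆ {H}.
K↔Z: latent back-door arc(s) into K.
size 0: {}; under {} K still reaches {H,Z} ∋ Z.
size 1: {H}; under {H} K still reaches {Z} ∋ Z.
K↔Z cannot be blocked by any observed set — no back-door set.

K→Z: no observed back-door set.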